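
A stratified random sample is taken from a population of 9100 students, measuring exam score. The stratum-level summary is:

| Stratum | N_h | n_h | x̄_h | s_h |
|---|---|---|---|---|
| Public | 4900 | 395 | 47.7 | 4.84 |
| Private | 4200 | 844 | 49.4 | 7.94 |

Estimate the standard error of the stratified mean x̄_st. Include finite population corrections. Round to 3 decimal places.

V̂(x̄_st) = Σ W_h² (1 − n_h/N_h) s_h²/n_h, with W_h = N_h/N and N = 9100:
  stratum Public: (4900/9100)²·(1 − 395/4900)·4.84²/395 = 0.0158089
  stratum Private: (4200/9100)²·(1 − 844/4200)·7.94²/844 = 0.0127141
V̂(x̄_st) = 0.028523
SE(x̄_st) = √0.028523 = 0.168888

SE(x̄_st) ≈ 0.169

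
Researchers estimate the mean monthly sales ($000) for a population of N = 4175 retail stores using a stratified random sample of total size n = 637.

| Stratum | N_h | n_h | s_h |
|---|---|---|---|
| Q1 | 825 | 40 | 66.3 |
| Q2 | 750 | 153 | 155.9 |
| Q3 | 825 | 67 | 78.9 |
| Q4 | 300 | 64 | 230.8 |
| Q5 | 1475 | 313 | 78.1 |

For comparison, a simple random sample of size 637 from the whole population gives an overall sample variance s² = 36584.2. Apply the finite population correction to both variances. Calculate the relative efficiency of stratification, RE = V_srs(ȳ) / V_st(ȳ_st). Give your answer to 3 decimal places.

RE ≈ 2.898

V̂(ȳ_st) = Σ W_h² (1 − n_h/N_h) s_h²/n_h, with W_h = N_h/N and N = 4175:
  stratum Q1: (825/4175)²·(1 − 40/825)·66.3²/40 = 4.08298
  stratum Q2: (750/4175)²·(1 − 153/750)·155.9²/153 = 4.08059
  stratum Q3: (825/4175)²·(1 − 67/825)·78.9²/67 = 3.33342
  stratum Q4: (300/4175)²·(1 − 64/300)·230.8²/64 = 3.38074
  stratum Q5: (1475/4175)²·(1 − 313/1475)·78.1²/313 = 1.91621
V_st = 16.7939
V_srs = (1 − 637/4175)·36584.2/637 = 48.6693
Relative efficiency = V_srs / V_st = 48.6693/16.7939 = 2.8980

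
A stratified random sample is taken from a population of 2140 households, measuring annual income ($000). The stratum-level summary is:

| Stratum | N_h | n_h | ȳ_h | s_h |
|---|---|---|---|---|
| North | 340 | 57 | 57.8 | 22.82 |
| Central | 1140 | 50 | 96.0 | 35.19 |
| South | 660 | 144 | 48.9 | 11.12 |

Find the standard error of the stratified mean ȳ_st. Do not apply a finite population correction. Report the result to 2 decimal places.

V̂(ȳ_st) = Σ W_h² s_h²/n_h, with W_h = N_h/N and N = 2140:
  stratum North: (340/2140)²·22.82²/57 = 0.230615
  stratum Central: (1140/2140)²·35.19²/50 = 7.02831
  stratum South: (660/2140)²·11.12²/144 = 0.0816784
V̂(ȳ_st) = 7.3406
SE(ȳ_st) = √7.3406 = 2.70935

SE(ȳ_st) ≈ 2.71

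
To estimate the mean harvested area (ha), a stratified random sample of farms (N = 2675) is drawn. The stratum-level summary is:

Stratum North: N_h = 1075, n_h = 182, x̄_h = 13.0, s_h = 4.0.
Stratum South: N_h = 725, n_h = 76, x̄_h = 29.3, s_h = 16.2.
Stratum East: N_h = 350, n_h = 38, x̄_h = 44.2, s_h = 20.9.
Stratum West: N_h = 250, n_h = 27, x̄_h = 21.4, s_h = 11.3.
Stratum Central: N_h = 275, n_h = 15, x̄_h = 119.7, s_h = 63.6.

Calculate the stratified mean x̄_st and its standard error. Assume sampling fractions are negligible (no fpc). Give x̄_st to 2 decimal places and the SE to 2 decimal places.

x̄_st = Σ W_h x̄_h = (1075·13.0 + 725·29.3 + 350·44.2 + 250·21.4 + 275·119.7)/2675 = 33.25421
V̂(x̄_st) = Σ W_h² s_h²/n_h, with W_h = N_h/N and N = 2675:
  stratum North: (1075/2675)²·4.0²/182 = 0.0141977
  stratum South: (725/2675)²·16.2²/76 = 0.253656
  stratum East: (350/2675)²·20.9²/38 = 0.196787
  stratum West: (250/2675)²·11.3²/27 = 0.0413072
  stratum Central: (275/2675)²·63.6²/15 = 2.84997
V̂(x̄_st) = 3.35592
SE(x̄_st) = √3.35592 = 1.83192

x̄_st ≈ 33.25, SE ≈ 1.83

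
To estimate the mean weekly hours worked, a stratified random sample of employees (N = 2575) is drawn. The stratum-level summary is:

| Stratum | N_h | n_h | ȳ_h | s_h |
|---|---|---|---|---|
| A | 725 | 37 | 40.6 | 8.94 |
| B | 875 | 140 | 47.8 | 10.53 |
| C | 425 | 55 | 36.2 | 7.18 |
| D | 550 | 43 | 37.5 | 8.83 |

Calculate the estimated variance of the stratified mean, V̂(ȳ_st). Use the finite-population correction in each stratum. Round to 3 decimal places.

V̂(ȳ_st) = Σ W_h² (1 − n_h/N_h) s_h²/n_h, with W_h = N_h/N and N = 2575:
  stratum A: (725/2575)²·(1 − 37/725)·8.94²/37 = 0.162497
  stratum B: (875/2575)²·(1 − 140/875)·10.53²/140 = 0.0768192
  stratum C: (425/2575)²·(1 − 55/425)·7.18²/55 = 0.0222291
  stratum D: (550/2575)²·(1 − 43/550)·8.83²/43 = 0.0762551
V̂(ȳ_st) = 0.3378

V̂(ȳ_st) ≈ 0.338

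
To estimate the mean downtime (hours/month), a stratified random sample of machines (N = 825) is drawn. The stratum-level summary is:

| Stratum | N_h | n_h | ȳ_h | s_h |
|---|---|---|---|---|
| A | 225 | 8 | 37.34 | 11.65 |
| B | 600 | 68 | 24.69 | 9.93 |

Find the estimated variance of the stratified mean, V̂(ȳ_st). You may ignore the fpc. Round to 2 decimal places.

V̂(ȳ_st) ≈ 2.03

V̂(ȳ_st) = Σ W_h² s_h²/n_h, with W_h = N_h/N and N = 825:
  stratum A: (225/825)²·11.65²/8 = 1.26188
  stratum B: (600/825)²·9.93²/68 = 0.76698
V̂(ȳ_st) = 2.02886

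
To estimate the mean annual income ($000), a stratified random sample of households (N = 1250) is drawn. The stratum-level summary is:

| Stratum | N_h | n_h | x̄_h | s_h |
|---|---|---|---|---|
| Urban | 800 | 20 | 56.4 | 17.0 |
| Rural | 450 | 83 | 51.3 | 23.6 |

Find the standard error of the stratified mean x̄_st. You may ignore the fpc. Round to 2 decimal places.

SE(x̄_st) ≈ 2.61

V̂(x̄_st) = Σ W_h² s_h²/n_h, with W_h = N_h/N and N = 1250:
  stratum Urban: (800/1250)²·17.0²/20 = 5.91872
  stratum Rural: (450/1250)²·23.6²/83 = 0.869663
V̂(x̄_st) = 6.78838
SE(x̄_st) = √6.78838 = 2.60545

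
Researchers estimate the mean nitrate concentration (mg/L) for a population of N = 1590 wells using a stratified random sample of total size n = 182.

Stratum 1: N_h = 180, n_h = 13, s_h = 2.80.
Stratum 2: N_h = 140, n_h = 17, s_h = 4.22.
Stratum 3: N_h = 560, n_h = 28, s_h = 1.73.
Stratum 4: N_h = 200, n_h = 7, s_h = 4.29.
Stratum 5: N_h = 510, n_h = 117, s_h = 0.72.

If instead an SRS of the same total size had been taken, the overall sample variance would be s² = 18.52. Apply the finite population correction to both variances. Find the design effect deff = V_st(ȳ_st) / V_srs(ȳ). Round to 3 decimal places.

deff ≈ 0.748

V̂(ȳ_st) = Σ W_h² (1 − n_h/N_h) s_h²/n_h, with W_h = N_h/N and N = 1590:
  stratum 1: (180/1590)²·(1 − 13/180)·2.80²/13 = 0.0071708
  stratum 2: (140/1590)²·(1 − 17/140)·4.22²/17 = 0.00713534
  stratum 3: (560/1590)²·(1 − 28/560)·1.73²/28 = 0.0125962
  stratum 4: (200/1590)²·(1 − 7/200)·4.29²/7 = 0.040143
  stratum 5: (510/1590)²·(1 − 117/510)·0.72²/117 = 0.000351275
V_st = 0.0673966
V_srs = (1 − 182/1590)·18.52/182 = 0.0901104
deff = V_st / V_srs = 0.0673966/0.0901104 = 0.7479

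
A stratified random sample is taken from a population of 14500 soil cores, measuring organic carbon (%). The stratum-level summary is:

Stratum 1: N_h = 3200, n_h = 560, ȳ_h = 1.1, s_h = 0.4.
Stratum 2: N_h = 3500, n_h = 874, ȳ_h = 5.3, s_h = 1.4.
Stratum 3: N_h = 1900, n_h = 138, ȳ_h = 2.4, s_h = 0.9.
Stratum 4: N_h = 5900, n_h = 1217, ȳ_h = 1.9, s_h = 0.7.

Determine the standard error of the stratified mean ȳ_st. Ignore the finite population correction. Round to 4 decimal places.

SE(ȳ_st) ≈ 0.0177

V̂(ȳ_st) = Σ W_h² s_h²/n_h, with W_h = N_h/N and N = 14500:
  stratum 1: (3200/14500)²·0.4²/560 = 1.39154e-05
  stratum 2: (3500/14500)²·1.4²/874 = 0.000130661
  stratum 3: (1900/14500)²·0.9²/138 = 0.000100781
  stratum 4: (5900/14500)²·0.7²/1217 = 6.66613e-05
V̂(ȳ_st) = 0.000312018
SE(ȳ_st) = √0.000312018 = 0.017664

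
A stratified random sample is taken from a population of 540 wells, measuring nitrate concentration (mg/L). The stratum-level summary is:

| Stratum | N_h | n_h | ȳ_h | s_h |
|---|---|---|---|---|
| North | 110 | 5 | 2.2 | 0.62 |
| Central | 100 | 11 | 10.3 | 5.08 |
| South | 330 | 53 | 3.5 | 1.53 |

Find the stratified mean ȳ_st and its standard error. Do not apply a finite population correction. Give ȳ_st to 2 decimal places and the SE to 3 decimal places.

ȳ_st ≈ 4.49, SE ≈ 0.316

ȳ_st = Σ W_h ȳ_h = (110·2.2 + 100·10.3 + 330·3.5)/540 = 4.49444
V̂(ȳ_st) = Σ W_h² s_h²/n_h, with W_h = N_h/N and N = 540:
  stratum North: (110/540)²·0.62²/5 = 0.00319015
  stratum Central: (100/540)²·5.08²/11 = 0.0804539
  stratum South: (330/540)²·1.53²/53 = 0.0164948
V̂(ȳ_st) = 0.100139
SE(ȳ_st) = √0.100139 = 0.316447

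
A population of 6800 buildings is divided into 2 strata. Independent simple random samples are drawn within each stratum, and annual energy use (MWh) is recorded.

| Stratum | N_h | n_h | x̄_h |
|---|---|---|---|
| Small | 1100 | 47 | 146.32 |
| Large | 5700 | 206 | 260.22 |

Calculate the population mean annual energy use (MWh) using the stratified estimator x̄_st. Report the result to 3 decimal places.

x̄_st ≈ 241.795

N = Σ N_h = 6800. Stratum weights W_h = N_h/N.
x̄_st = (1100·146.32 + 5700·260.22) / 6800 = 241.79500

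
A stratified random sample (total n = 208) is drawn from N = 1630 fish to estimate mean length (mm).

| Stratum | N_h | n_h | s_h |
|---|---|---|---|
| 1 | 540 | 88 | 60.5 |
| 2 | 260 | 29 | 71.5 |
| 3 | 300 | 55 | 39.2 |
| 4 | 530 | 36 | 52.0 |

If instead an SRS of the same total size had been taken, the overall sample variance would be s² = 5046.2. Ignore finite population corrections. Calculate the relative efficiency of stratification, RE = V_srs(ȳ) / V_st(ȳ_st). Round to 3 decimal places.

V̂(ȳ_st) = Σ W_h² s_h²/n_h, with W_h = N_h/N and N = 1630:
  stratum 1: (540/1630)²·60.5²/88 = 4.565
  stratum 2: (260/1630)²·71.5²/29 = 4.48524
  stratum 3: (300/1630)²·39.2²/55 = 0.946404
  stratum 4: (530/1630)²·52.0²/36 = 7.9411
V_st = 17.9377
V_srs = s²/n = 5046.2/208 = 24.2606
Relative efficiency = V_srs / V_st = 24.2606/17.9377 = 1.3525

RE ≈ 1.352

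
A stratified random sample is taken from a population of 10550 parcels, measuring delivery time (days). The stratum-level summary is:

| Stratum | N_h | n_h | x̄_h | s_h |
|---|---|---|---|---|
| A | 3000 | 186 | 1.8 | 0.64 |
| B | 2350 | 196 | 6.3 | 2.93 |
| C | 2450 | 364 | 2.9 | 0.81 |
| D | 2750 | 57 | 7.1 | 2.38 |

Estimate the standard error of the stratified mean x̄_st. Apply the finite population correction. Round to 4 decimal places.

V̂(x̄_st) = Σ W_h² (1 − n_h/N_h) s_h²/n_h, with W_h = N_h/N and N = 10550:
  stratum A: (3000/10550)²·(1 − 186/3000)·0.64²/186 = 0.000167027
  stratum B: (2350/10550)²·(1 − 196/2350)·2.93²/196 = 0.00199199
  stratum C: (2450/10550)²·(1 − 364/2450)·0.81²/364 = 8.27645e-05
  stratum D: (2750/10550)²·(1 − 57/2750)·2.38²/57 = 0.00661216
V̂(x̄_st) = 0.00885394
SE(x̄_st) = √0.00885394 = 0.0940954

SE(x̄_st) ≈ 0.0941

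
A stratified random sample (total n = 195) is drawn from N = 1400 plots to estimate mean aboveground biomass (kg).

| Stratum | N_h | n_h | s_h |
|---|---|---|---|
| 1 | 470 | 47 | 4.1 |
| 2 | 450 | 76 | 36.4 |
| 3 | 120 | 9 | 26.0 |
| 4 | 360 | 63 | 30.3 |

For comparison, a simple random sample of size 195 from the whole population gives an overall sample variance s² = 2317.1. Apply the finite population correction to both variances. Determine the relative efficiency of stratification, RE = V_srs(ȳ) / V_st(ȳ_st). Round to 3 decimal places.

RE ≈ 3.603

V̂(ȳ_st) = Σ W_h² (1 − n_h/N_h) s_h²/n_h, with W_h = N_h/N and N = 1400:
  stratum 1: (470/1400)²·(1 − 47/470)·4.1²/47 = 0.0362787
  stratum 2: (450/1400)²·(1 − 76/450)·36.4²/76 = 1.49698
  stratum 3: (120/1400)²·(1 − 9/120)·26.0²/9 = 0.510449
  stratum 4: (360/1400)²·(1 − 63/360)·30.3²/63 = 0.794964
V_st = 2.83868
V_srs = (1 − 195/1400)·2317.1/195 = 10.2275
Relative efficiency = V_srs / V_st = 10.2275/2.83868 = 3.6029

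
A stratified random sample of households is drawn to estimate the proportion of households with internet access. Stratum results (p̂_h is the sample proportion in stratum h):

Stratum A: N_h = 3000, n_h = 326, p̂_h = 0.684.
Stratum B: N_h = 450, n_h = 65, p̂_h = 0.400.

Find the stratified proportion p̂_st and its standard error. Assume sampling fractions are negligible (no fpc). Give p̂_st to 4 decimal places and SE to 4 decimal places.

N = 3450; stratum weights W_h = N_h/N.
p̂_st = Σ W_h p̂_h = (3000·0.684 + 450·0.400)/3450 = 0.64696
V̂(p̂_st) = Σ W_h² p̂_h(1−p̂_h)/(n_h−1):
  stratum A: (3000/3450)²·0.684·0.316/325 = 0.00050288
  stratum B: (450/3450)²·0.400·0.600/64 = 6.37996e-05
V̂(p̂_st) = 0.000566679; SE = √V̂ = 0.023805

p̂_st ≈ 0.6470, SE ≈ 0.0238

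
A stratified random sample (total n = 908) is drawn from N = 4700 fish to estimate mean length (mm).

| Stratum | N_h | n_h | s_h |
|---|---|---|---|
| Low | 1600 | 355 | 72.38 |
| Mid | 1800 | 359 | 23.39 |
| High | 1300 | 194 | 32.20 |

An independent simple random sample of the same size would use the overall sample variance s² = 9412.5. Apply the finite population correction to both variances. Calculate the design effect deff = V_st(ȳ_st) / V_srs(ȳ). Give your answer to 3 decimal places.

deff ≈ 0.222

V̂(ȳ_st) = Σ W_h² (1 − n_h/N_h) s_h²/n_h, with W_h = N_h/N and N = 4700:
  stratum Low: (1600/4700)²·(1 − 355/1600)·72.38²/355 = 1.33077
  stratum Mid: (1800/4700)²·(1 − 359/1800)·23.39²/359 = 0.17894
  stratum High: (1300/4700)²·(1 − 194/1300)·32.20²/194 = 0.347867
V_st = 1.85757
V_srs = (1 − 908/4700)·9412.5/908 = 8.36353
deff = V_st / V_srs = 1.85757/8.36353 = 0.2221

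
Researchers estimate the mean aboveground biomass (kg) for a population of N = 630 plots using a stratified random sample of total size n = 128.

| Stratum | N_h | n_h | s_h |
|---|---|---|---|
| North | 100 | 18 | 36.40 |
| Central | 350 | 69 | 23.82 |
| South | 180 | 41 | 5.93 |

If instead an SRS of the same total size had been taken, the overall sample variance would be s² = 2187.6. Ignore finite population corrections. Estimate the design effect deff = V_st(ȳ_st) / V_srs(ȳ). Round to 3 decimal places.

V̂(ȳ_st) = Σ W_h² s_h²/n_h, with W_h = N_h/N and N = 630:
  stratum North: (100/630)²·36.40²/18 = 1.8546
  stratum Central: (350/630)²·23.82²/69 = 2.53799
  stratum South: (180/630)²·5.93²/41 = 0.0700147
V_st = 4.4626
V_srs = s²/n = 2187.6/128 = 17.0906
deff = V_st / V_srs = 4.4626/17.0906 = 0.2611

deff ≈ 0.261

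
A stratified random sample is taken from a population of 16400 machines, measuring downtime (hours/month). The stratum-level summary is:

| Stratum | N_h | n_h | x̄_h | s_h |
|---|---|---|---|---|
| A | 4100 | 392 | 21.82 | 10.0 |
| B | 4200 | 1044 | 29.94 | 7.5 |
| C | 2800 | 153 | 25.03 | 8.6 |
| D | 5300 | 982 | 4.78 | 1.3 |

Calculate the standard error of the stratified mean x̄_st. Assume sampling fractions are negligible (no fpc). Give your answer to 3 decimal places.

SE(x̄_st) ≈ 0.184

V̂(x̄_st) = Σ W_h² s_h²/n_h, with W_h = N_h/N and N = 16400:
  stratum A: (4100/16400)²·10.0²/392 = 0.0159439
  stratum B: (4200/16400)²·7.5²/1044 = 0.00353373
  stratum C: (2800/16400)²·8.6²/153 = 0.0140907
  stratum D: (5300/16400)²·1.3²/982 = 0.000179738
V̂(x̄_st) = 0.0337481
SE(x̄_st) = √0.0337481 = 0.183707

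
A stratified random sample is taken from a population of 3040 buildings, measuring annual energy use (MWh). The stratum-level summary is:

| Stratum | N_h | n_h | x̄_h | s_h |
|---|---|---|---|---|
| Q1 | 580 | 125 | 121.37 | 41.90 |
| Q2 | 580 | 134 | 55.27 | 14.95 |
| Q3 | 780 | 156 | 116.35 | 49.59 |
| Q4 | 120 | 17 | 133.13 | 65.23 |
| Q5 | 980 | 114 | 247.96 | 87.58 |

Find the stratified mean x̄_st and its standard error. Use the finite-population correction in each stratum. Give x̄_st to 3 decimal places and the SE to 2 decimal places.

x̄_st = Σ W_h x̄_h = (580·121.37 + 580·55.27 + 780·116.35 + 120·133.13 + 980·247.96)/3040 = 148.74362
V̂(x̄_st) = Σ W_h² (1 − n_h/N_h) s_h²/n_h, with W_h = N_h/N and N = 3040:
  stratum Q1: (580/3040)²·(1 − 125/580)·41.90²/125 = 0.401061
  stratum Q2: (580/3040)²·(1 − 134/580)·14.95²/134 = 0.0466867
  stratum Q3: (780/3040)²·(1 − 156/780)·49.59²/156 = 0.830225
  stratum Q4: (120/3040)²·(1 − 17/120)·65.23²/17 = 0.334747
  stratum Q5: (980/3040)²·(1 − 114/980)·87.58²/114 = 6.17877
V̂(x̄_st) = 7.79149
SE(x̄_st) = √7.79149 = 2.79132

x̄_st ≈ 148.744, SE ≈ 2.79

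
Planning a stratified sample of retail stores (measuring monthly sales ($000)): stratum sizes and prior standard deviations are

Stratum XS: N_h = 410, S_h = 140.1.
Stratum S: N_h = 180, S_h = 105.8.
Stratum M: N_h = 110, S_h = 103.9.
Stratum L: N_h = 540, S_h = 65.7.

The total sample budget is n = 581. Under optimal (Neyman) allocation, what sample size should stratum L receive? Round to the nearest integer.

Neyman allocation: n_h = n · N_h S_h / Σ N_i S_i, with n = 581.
  stratum XS: N_h·S_h = 410·140.1 = 57441.00
  stratum S: N_h·S_h = 180·105.8 = 19044.00
  stratum M: N_h·S_h = 110·103.9 = 11429.00
  stratum L: N_h·S_h = 540·65.7 = 35478.00
Σ N_h S_h = 123392.00
n for stratum L = 581·35478.00/123392.00 = 167.051 → 167

167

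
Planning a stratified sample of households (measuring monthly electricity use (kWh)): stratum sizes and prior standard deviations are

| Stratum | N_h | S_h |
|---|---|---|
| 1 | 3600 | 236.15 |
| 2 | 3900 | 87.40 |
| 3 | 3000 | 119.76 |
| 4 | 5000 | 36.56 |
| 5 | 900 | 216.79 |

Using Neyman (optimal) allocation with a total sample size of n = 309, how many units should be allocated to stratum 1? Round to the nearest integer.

Neyman allocation: n_h = n · N_h S_h / Σ N_i S_i, with n = 309.
  stratum 1: N_h·S_h = 3600·236.15 = 850140.00
  stratum 2: N_h·S_h = 3900·87.40 = 340860.00
  stratum 3: N_h·S_h = 3000·119.76 = 359280.00
  stratum 4: N_h·S_h = 5000·36.56 = 182800.00
  stratum 5: N_h·S_h = 900·216.79 = 195111.00
Σ N_h S_h = 1928191.00
n for stratum 1 = 309·850140.00/1928191.00 = 136.238 → 136

136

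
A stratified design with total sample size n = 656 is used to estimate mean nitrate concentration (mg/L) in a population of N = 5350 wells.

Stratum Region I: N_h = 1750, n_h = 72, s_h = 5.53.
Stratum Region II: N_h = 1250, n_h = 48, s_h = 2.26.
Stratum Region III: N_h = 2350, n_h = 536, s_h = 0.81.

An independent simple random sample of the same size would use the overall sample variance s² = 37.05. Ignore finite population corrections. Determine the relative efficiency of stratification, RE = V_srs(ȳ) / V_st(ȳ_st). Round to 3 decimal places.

RE ≈ 1.097

V̂(ȳ_st) = Σ W_h² s_h²/n_h, with W_h = N_h/N and N = 5350:
  stratum Region I: (1750/5350)²·5.53²/72 = 0.045445
  stratum Region II: (1250/5350)²·2.26²/48 = 0.00580882
  stratum Region III: (2350/5350)²·0.81²/536 = 0.000236175
V_st = 0.05149
V_srs = s²/n = 37.05/656 = 0.0564787
Relative efficiency = V_srs / V_st = 0.0564787/0.05149 = 1.0969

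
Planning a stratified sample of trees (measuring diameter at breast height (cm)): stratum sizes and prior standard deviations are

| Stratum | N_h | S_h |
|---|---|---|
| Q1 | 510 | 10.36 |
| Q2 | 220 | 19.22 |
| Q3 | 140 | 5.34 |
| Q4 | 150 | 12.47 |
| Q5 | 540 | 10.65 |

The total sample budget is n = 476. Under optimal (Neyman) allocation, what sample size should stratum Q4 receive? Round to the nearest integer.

50

Neyman allocation: n_h = n · N_h S_h / Σ N_i S_i, with n = 476.
  stratum Q1: N_h·S_h = 510·10.36 = 5283.60
  stratum Q2: N_h·S_h = 220·19.22 = 4228.40
  stratum Q3: N_h·S_h = 140·5.34 = 747.60
  stratum Q4: N_h·S_h = 150·12.47 = 1870.50
  stratum Q5: N_h·S_h = 540·10.65 = 5751.00
Σ N_h S_h = 17881.10
n for stratum Q4 = 476·1870.50/17881.10 = 49.793 → 50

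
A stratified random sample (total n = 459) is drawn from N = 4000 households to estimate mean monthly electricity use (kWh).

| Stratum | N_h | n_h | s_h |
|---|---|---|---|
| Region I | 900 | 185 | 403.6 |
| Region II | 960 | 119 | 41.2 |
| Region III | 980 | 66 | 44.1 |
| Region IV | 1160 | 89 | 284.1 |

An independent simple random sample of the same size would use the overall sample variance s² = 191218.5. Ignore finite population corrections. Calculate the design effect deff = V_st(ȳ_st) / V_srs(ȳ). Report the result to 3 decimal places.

V̂(ȳ_st) = Σ W_h² s_h²/n_h, with W_h = N_h/N and N = 4000:
  stratum Region I: (900/4000)²·403.6²/185 = 44.5754
  stratum Region II: (960/4000)²·41.2²/119 = 0.821618
  stratum Region III: (980/4000)²·44.1²/66 = 1.76875
  stratum Region IV: (1160/4000)²·284.1²/89 = 76.2691
V_st = 123.435
V_srs = s²/n = 191218.5/459 = 416.598
deff = V_st / V_srs = 123.435/416.598 = 0.2963

deff ≈ 0.296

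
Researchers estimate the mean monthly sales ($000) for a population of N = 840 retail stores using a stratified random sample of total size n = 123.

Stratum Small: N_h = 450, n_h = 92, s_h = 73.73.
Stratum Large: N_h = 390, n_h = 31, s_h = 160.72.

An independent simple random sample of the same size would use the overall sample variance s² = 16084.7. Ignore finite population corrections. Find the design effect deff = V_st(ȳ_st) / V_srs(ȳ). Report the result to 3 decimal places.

deff ≈ 1.503

V̂(ȳ_st) = Σ W_h² s_h²/n_h, with W_h = N_h/N and N = 840:
  stratum Small: (450/840)²·73.73²/92 = 16.9577
  stratum Large: (390/840)²·160.72²/31 = 179.618
V_st = 196.575
V_srs = s²/n = 16084.7/123 = 130.77
deff = V_st / V_srs = 196.575/130.77 = 1.5032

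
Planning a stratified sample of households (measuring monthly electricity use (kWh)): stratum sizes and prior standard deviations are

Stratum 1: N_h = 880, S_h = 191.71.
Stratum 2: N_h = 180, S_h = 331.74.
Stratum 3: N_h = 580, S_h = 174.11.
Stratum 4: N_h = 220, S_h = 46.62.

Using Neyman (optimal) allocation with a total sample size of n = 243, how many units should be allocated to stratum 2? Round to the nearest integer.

43

Neyman allocation: n_h = n · N_h S_h / Σ N_i S_i, with n = 243.
  stratum 1: N_h·S_h = 880·191.71 = 168704.80
  stratum 2: N_h·S_h = 180·331.74 = 59713.20
  stratum 3: N_h·S_h = 580·174.11 = 100983.80
  stratum 4: N_h·S_h = 220·46.62 = 10256.40
Σ N_h S_h = 339658.20
n for stratum 2 = 243·59713.20/339658.20 = 42.720 → 43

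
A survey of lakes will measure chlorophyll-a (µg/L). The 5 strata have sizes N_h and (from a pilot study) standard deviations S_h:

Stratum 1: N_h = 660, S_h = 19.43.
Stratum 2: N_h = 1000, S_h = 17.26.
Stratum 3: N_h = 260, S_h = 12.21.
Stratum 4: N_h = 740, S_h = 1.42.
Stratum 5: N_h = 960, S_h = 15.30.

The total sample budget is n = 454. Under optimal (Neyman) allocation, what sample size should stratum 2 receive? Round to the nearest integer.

Neyman allocation: n_h = n · N_h S_h / Σ N_i S_i, with n = 454.
  stratum 1: N_h·S_h = 660·19.43 = 12823.80
  stratum 2: N_h·S_h = 1000·17.26 = 17260.00
  stratum 3: N_h·S_h = 260·12.21 = 3174.60
  stratum 4: N_h·S_h = 740·1.42 = 1050.80
  stratum 5: N_h·S_h = 960·15.30 = 14688.00
Σ N_h S_h = 48997.20
n for stratum 2 = 454·17260.00/48997.20 = 159.928 → 160

160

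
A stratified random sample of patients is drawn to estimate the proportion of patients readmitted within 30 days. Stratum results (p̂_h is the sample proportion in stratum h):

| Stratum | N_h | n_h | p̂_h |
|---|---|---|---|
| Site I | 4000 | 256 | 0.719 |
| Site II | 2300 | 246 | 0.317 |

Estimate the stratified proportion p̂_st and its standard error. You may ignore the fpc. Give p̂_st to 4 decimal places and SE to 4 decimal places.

N = 6300; stratum weights W_h = N_h/N.
p̂_st = Σ W_h p̂_h = (4000·0.719 + 2300·0.317)/6300 = 0.57224
V̂(p̂_st) = Σ W_h² p̂_h(1−p̂_h)/(n_h−1):
  stratum Site I: (4000/6300)²·0.719·0.281/255 = 0.000319399
  stratum Site II: (2300/6300)²·0.317·0.683/245 = 0.000117785
V̂(p̂_st) = 0.000437184; SE = √V̂ = 0.0209089

p̂_st ≈ 0.5722, SE ≈ 0.0209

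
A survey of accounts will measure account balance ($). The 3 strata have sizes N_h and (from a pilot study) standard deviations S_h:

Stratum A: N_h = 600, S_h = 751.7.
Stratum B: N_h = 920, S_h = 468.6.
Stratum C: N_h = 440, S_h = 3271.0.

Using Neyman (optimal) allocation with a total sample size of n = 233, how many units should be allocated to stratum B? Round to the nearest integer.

43

Neyman allocation: n_h = n · N_h S_h / Σ N_i S_i, with n = 233.
  stratum A: N_h·S_h = 600·751.7 = 451020.00
  stratum B: N_h·S_h = 920·468.6 = 431112.00
  stratum C: N_h·S_h = 440·3271.0 = 1439240.00
Σ N_h S_h = 2321372.00
n for stratum B = 233·431112.00/2321372.00 = 43.271 → 43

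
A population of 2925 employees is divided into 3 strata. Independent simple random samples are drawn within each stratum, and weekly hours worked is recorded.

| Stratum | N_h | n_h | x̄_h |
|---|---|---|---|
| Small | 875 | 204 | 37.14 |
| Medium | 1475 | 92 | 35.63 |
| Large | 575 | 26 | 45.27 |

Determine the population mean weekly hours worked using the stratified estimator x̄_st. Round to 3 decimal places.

N = Σ N_h = 2925. Stratum weights W_h = N_h/N.
x̄_st = (875·37.14 + 1475·35.63 + 575·45.27) / 2925 = 37.97675

x̄_st ≈ 37.977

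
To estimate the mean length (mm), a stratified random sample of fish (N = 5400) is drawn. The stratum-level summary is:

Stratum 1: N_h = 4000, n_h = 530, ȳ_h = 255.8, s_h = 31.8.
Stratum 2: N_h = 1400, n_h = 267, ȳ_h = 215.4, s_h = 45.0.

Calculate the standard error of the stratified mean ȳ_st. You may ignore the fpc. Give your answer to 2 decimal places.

SE(ȳ_st) ≈ 1.25

V̂(ȳ_st) = Σ W_h² s_h²/n_h, with W_h = N_h/N and N = 5400:
  stratum 1: (4000/5400)²·31.8²/530 = 1.04691
  stratum 2: (1400/5400)²·45.0²/267 = 0.509779
V̂(ȳ_st) = 1.55669
SE(ȳ_st) = √1.55669 = 1.24768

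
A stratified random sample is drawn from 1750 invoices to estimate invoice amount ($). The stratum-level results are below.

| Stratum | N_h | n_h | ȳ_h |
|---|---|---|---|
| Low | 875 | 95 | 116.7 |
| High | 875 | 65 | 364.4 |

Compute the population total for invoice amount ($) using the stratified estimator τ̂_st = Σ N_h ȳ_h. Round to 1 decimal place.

τ̂_st ≈ 420962.5

τ̂_st = Σ N_h ȳ_h = 875·116.7 + 875·364.4 = 420962.5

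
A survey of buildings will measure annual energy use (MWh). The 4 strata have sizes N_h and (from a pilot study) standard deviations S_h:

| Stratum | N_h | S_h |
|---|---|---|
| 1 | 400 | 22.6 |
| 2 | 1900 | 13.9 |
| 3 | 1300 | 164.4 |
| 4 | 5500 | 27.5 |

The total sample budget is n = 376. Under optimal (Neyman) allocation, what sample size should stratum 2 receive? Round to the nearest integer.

Neyman allocation: n_h = n · N_h S_h / Σ N_i S_i, with n = 376.
  stratum 1: N_h·S_h = 400·22.6 = 9040.00
  stratum 2: N_h·S_h = 1900·13.9 = 26410.00
  stratum 3: N_h·S_h = 1300·164.4 = 213720.00
  stratum 4: N_h·S_h = 5500·27.5 = 151250.00
Σ N_h S_h = 400420.00
n for stratum 2 = 376·26410.00/400420.00 = 24.799 → 25

25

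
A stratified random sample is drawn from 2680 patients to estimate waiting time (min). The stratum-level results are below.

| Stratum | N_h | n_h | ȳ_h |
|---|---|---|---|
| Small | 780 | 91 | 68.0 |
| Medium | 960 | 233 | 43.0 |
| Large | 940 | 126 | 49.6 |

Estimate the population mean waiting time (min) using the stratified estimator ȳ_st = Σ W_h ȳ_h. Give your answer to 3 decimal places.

ȳ_st ≈ 52.591

N = Σ N_h = 2680. Stratum weights W_h = N_h/N.
ȳ_st = (780·68.0 + 960·43.0 + 940·49.6) / 2680 = 52.59104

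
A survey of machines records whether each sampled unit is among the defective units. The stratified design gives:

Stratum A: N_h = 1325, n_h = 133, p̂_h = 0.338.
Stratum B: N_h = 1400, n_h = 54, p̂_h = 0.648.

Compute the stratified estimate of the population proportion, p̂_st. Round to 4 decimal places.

N = 2725; stratum weights W_h = N_h/N.
p̂_st = Σ W_h p̂_h = (1325·0.338 + 1400·0.648)/2725 = 0.49727

p̂_st ≈ 0.4973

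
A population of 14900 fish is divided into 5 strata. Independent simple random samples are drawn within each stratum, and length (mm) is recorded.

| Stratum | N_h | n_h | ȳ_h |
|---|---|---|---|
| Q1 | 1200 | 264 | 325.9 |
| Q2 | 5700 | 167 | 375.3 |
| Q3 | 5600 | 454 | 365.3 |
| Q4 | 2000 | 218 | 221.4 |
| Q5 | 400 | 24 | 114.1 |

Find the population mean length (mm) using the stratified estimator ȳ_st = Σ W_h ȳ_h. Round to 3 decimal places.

N = Σ N_h = 14900. Stratum weights W_h = N_h/N.
ȳ_st = (1200·325.9 + 5700·375.3 + 5600·365.3 + 2000·221.4 + 400·114.1) / 14900 = 339.89329

ȳ_st ≈ 339.893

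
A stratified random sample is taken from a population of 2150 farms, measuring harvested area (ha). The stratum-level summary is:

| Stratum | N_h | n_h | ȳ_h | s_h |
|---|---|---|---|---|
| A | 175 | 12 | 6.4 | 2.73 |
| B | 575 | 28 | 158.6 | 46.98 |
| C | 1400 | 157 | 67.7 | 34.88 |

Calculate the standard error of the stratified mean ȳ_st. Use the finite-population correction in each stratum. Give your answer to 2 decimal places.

V̂(ȳ_st) = Σ W_h² (1 − n_h/N_h) s_h²/n_h, with W_h = N_h/N and N = 2150:
  stratum A: (175/2150)²·(1 − 12/175)·2.73²/12 = 0.00383259
  stratum B: (575/2150)²·(1 − 28/575)·46.98²/28 = 5.36347
  stratum C: (1400/2150)²·(1 − 157/1400)·34.88²/157 = 2.91726
V̂(ȳ_st) = 8.28457
SE(ȳ_st) = √8.28457 = 2.87829

SE(ȳ_st) ≈ 2.88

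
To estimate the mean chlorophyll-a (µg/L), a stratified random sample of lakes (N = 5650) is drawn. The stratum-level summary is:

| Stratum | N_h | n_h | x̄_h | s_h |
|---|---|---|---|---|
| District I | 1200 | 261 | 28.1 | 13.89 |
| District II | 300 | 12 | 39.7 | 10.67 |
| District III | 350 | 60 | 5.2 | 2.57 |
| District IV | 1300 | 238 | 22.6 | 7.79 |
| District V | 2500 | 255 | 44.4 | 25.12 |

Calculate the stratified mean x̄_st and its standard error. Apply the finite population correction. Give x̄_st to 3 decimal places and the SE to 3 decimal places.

x̄_st ≈ 33.244, SE ≈ 0.706

x̄_st = Σ W_h x̄_h = (1200·28.1 + 300·39.7 + 350·5.2 + 1300·22.6 + 2500·44.4)/5650 = 33.24425
V̂(x̄_st) = Σ W_h² (1 − n_h/N_h) s_h²/n_h, with W_h = N_h/N and N = 5650:
  stratum District I: (1200/5650)²·(1 − 261/1200)·13.89²/261 = 0.0260924
  stratum District II: (300/5650)²·(1 − 12/300)·10.67²/12 = 0.0256782
  stratum District III: (350/5650)²·(1 − 60/350)·2.57²/60 = 0.000350013
  stratum District IV: (1300/5650)²·(1 − 238/1300)·7.79²/238 = 0.0110273
  stratum District V: (2500/5650)²·(1 − 255/2500)·25.12²/255 = 0.435069
V̂(x̄_st) = 0.498217
SE(x̄_st) = √0.498217 = 0.705845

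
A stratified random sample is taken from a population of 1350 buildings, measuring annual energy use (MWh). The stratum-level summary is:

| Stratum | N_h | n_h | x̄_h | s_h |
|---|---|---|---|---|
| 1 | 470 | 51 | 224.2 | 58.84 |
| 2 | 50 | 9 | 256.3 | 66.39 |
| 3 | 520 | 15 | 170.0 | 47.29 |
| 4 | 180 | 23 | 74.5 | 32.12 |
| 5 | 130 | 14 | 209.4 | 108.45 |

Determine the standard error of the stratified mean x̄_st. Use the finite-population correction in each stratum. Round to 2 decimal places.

V̂(x̄_st) = Σ W_h² (1 − n_h/N_h) s_h²/n_h, with W_h = N_h/N and N = 1350:
  stratum 1: (470/1350)²·(1 − 51/470)·58.84²/51 = 7.33533
  stratum 2: (50/1350)²·(1 − 9/50)·66.39²/9 = 0.55087
  stratum 3: (520/1350)²·(1 − 15/520)·47.29²/15 = 21.482
  stratum 4: (180/1350)²·(1 − 23/180)·32.12²/23 = 0.695549
  stratum 5: (130/1350)²·(1 − 14/130)·108.45²/14 = 6.95128
V̂(x̄_st) = 37.015
SE(x̄_st) = √37.015 = 6.084

SE(x̄_st) ≈ 6.08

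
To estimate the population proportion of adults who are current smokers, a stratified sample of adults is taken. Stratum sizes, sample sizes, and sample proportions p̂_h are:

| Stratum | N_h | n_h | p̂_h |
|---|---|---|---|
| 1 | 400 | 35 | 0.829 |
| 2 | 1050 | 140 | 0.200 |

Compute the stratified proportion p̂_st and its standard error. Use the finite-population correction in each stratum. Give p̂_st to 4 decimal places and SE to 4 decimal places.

p̂_st ≈ 0.3735, SE ≈ 0.0285

N = 1450; stratum weights W_h = N_h/N.
p̂_st = Σ W_h p̂_h = (400·0.829 + 1050·0.200)/1450 = 0.37352
V̂(p̂_st) = Σ W_h² (1 − n_h/N_h) p̂_h(1−p̂_h)/(n_h−1):
  stratum 1: (400/1450)²·(1 − 35/400)·0.829·0.171/34 = 0.000289527
  stratum 2: (1050/1450)²·(1 − 140/1050)·0.200·0.800/139 = 0.000523118
V̂(p̂_st) = 0.000812645; SE = √V̂ = 0.0285069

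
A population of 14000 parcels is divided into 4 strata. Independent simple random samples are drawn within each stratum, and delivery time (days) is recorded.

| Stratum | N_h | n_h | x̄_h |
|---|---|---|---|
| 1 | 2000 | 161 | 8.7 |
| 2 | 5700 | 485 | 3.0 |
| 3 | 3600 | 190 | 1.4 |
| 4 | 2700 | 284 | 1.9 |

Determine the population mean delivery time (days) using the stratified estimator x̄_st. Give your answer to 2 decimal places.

x̄_st ≈ 3.19

N = Σ N_h = 14000. Stratum weights W_h = N_h/N.
x̄_st = (2000·8.7 + 5700·3.0 + 3600·1.4 + 2700·1.9) / 14000 = 3.1907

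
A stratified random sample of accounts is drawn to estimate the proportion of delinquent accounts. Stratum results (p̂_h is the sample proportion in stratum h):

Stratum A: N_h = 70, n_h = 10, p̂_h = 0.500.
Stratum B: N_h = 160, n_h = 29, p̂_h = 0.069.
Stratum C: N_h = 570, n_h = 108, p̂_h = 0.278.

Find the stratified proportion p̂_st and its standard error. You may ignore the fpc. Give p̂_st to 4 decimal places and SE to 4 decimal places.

N = 800; stratum weights W_h = N_h/N.
p̂_st = Σ W_h p̂_h = (70·0.500 + 160·0.069 + 570·0.278)/800 = 0.25562
V̂(p̂_st) = Σ W_h² p̂_h(1−p̂_h)/(n_h−1):
  stratum A: (70/800)²·0.500·0.500/9 = 0.000212674
  stratum B: (160/800)²·0.069·0.931/28 = 9.177e-05
  stratum C: (570/800)²·0.278·0.722/107 = 0.000952287
V̂(p̂_st) = 0.00125673; SE = √V̂ = 0.0354504

p̂_st ≈ 0.2556, SE ≈ 0.0355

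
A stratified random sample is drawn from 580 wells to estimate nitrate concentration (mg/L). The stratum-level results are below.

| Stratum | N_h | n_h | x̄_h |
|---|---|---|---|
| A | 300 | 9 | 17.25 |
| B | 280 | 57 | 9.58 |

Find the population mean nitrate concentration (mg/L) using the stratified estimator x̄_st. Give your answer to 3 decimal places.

N = Σ N_h = 580. Stratum weights W_h = N_h/N.
x̄_st = (300·17.25 + 280·9.58) / 580 = 13.54724

x̄_st ≈ 13.547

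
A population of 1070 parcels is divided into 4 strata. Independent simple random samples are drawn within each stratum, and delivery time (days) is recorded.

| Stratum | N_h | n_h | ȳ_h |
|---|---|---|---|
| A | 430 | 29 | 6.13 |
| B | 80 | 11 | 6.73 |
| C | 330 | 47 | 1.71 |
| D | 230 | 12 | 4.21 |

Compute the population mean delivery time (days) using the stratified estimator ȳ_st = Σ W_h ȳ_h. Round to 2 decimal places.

N = Σ N_h = 1070. Stratum weights W_h = N_h/N.
ȳ_st = (430·6.13 + 80·6.73 + 330·1.71 + 230·4.21) / 1070 = 4.3990

ȳ_st ≈ 4.40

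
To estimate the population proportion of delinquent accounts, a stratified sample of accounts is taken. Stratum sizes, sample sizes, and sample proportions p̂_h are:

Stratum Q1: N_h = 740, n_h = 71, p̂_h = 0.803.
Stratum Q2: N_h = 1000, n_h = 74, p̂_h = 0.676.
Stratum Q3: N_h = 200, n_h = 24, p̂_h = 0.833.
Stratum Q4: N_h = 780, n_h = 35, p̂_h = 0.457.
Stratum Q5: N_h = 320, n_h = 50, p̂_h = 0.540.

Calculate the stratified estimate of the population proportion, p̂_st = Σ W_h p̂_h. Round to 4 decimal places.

N = 3040; stratum weights W_h = N_h/N.
p̂_st = Σ W_h p̂_h = (740·0.803 + 1000·0.676 + 200·0.833 + 780·0.457 + 320·0.540)/3040 = 0.64674

p̂_st ≈ 0.6467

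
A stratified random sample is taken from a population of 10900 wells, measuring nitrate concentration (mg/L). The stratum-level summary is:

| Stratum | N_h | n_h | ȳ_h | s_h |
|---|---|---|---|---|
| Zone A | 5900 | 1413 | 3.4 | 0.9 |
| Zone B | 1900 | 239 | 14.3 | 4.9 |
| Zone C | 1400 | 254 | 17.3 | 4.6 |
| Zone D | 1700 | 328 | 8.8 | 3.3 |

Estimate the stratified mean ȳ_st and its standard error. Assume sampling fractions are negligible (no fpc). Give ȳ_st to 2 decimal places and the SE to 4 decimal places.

ȳ_st = Σ W_h ȳ_h = (5900·3.4 + 1900·14.3 + 1400·17.3 + 1700·8.8)/10900 = 7.92752
V̂(ȳ_st) = Σ W_h² s_h²/n_h, with W_h = N_h/N and N = 10900:
  stratum Zone A: (5900/10900)²·0.9²/1413 = 0.000167955
  stratum Zone B: (1900/10900)²·4.9²/239 = 0.00305245
  stratum Zone C: (1400/10900)²·4.6²/254 = 0.00137431
  stratum Zone D: (1700/10900)²·3.3²/328 = 0.000807605
V̂(ȳ_st) = 0.00540232
SE(ȳ_st) = √0.00540232 = 0.0735005

ȳ_st ≈ 7.93, SE ≈ 0.0735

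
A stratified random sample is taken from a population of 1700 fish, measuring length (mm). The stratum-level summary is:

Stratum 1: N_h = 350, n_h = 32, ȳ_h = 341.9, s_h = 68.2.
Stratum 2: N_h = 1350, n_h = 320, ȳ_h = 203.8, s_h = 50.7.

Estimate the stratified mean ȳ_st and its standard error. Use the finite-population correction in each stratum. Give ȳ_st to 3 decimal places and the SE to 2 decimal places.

ȳ_st ≈ 232.232, SE ≈ 3.08

ȳ_st = Σ W_h ȳ_h = (350·341.9 + 1350·203.8)/1700 = 232.23235
V̂(ȳ_st) = Σ W_h² (1 − n_h/N_h) s_h²/n_h, with W_h = N_h/N and N = 1700:
  stratum 1: (350/1700)²·(1 − 32/350)·68.2²/32 = 5.59778
  stratum 2: (1350/1700)²·(1 − 320/1350)·50.7²/320 = 3.86491
V̂(ȳ_st) = 9.46269
SE(ȳ_st) = √9.46269 = 3.07615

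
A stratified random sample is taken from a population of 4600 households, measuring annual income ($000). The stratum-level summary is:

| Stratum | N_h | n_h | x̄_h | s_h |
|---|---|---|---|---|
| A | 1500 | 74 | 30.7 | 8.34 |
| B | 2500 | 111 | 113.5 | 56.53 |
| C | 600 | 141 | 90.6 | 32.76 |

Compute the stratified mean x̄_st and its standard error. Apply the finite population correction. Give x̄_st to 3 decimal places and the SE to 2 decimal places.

x̄_st = Σ W_h x̄_h = (1500·30.7 + 2500·113.5 + 600·90.6)/4600 = 83.51304
V̂(x̄_st) = Σ W_h² (1 − n_h/N_h) s_h²/n_h, with W_h = N_h/N and N = 4600:
  stratum A: (1500/4600)²·(1 − 74/1500)·8.34²/74 = 0.0950157
  stratum B: (2500/4600)²·(1 − 111/2500)·56.53²/111 = 8.12598
  stratum C: (600/4600)²·(1 − 141/600)·32.76²/141 = 0.0990642
V̂(x̄_st) = 8.32006
SE(x̄_st) = √8.32006 = 2.88445

x̄_st ≈ 83.513, SE ≈ 2.88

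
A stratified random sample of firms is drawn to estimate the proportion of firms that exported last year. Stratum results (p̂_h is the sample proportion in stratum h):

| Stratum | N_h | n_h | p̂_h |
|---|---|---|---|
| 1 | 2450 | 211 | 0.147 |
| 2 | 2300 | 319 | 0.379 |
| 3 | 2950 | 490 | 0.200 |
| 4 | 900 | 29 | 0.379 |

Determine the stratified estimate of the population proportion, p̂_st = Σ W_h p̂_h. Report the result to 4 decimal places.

N = 8600; stratum weights W_h = N_h/N.
p̂_st = Σ W_h p̂_h = (2450·0.147 + 2300·0.379 + 2950·0.200 + 900·0.379)/8600 = 0.25151

p̂_st ≈ 0.2515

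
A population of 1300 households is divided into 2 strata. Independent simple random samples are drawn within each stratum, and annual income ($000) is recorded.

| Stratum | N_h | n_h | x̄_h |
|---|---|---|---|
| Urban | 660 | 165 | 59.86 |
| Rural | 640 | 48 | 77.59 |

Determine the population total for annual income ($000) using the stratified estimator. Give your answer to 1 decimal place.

τ̂_st ≈ 89165.2

τ̂_st = Σ N_h x̄_h = 660·59.86 + 640·77.59 = 89165.2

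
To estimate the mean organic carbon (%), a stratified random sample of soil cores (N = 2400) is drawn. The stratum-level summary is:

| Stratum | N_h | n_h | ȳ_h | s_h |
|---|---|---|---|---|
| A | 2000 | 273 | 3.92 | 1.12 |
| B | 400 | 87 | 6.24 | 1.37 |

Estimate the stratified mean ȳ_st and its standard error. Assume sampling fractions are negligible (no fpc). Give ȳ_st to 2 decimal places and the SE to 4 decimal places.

ȳ_st ≈ 4.31, SE ≈ 0.0616

ȳ_st = Σ W_h ȳ_h = (2000·3.92 + 400·6.24)/2400 = 4.30667
V̂(ȳ_st) = Σ W_h² s_h²/n_h, with W_h = N_h/N and N = 2400:
  stratum A: (2000/2400)²·1.12²/273 = 0.00319088
  stratum B: (400/2400)²·1.37²/87 = 0.000599266
V̂(ȳ_st) = 0.00379015
SE(ȳ_st) = √0.00379015 = 0.0615642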